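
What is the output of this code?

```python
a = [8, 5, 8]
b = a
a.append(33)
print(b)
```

Key concept: basic list aliasing.
Step by step:
`a = [8, 5, 8]` → a = [8, 5, 8]
`b = a` → b = [8, 5, 8] (same object as a)
`a.append(33)` → a = [8, 5, 8, 33] (same object as b); b = [8, 5, 8, 33] (same object as a)
`print(b)` → prints [8, 5, 8, 33]

Answer: [8, 5, 8, 33]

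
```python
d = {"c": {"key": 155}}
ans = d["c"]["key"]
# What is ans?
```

Trace:
`d = {"c": {"key": 155}}` → d = {'c': {'key': 155}}
`ans = d["c"]["key"]` → ans = 155
So ans = 155

Answer: 155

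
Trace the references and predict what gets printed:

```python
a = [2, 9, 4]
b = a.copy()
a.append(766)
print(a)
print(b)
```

Key concept: list.copy() creates independent copy.
Step by step:
`a = [2, 9, 4]` → a = [2, 9, 4]
`b = a.copy()` → b = [2, 9, 4]
`a.append(766)` → a = [2, 9, 4, 766]
`print(a)` → prints [2, 9, 4, 766]
`print(b)` → prints [2, 9, 4]

Answer:
[2, 9, 4, 766]
[2, 9, 4]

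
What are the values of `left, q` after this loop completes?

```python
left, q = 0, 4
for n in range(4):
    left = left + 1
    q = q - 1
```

left goes 0→4, q goes 4→0
`left, q` takes the values: (0, 4) → (1, 4) → (1, 3) → (2, 3) → (2, 2) → (3, 2) → (3, 1) → (4, 1) → (4, 0)

Answer: 4, 0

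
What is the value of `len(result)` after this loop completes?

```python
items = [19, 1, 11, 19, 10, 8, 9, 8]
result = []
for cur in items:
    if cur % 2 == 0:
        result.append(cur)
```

Count even numbers in [19, 1, 11, 19, 10, 8, 9, 8]
`result` takes the values: [] → [10] → [10, 8] → [10, 8, 8]
So `len(result)` = 3

Answer: 3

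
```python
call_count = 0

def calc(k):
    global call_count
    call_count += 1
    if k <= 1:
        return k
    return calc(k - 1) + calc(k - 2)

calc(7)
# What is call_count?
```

Calls(k) = 1 + Calls(k-1) + Calls(k-2); Calls(0)=Calls(1)=1. For k=7 this gives 41.

Answer: 41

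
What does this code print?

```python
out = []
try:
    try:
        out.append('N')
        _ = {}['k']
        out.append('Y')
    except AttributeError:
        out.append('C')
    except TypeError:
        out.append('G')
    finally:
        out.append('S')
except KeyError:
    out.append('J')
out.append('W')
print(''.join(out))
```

Execution trace: 'N' (try body) → 'S' (finally) → 'J' (outer except KeyError) → 'W' (after the try/except). Output: NSJW

Answer: NSJW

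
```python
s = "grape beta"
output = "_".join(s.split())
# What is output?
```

Trace:
`s = "grape beta"` → s = 'grape beta'
`output = "_".join(s.split())` → output = 'grape_beta'
So output = 'grape_beta'

Answer: 'grape_beta'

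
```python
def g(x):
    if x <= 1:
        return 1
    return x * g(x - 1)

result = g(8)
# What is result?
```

g(8) = 8 * 7 * 6 * 5 * 4 * 3 * 2 * 1 = 40320

Answer: 40320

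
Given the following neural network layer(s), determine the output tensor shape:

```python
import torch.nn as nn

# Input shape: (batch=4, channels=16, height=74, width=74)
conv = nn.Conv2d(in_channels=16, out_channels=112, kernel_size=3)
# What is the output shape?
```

Input: (4, 16, 74, 74) -> Output: (4, 112, 72, 72)

Answer: (4, 112, 72, 72)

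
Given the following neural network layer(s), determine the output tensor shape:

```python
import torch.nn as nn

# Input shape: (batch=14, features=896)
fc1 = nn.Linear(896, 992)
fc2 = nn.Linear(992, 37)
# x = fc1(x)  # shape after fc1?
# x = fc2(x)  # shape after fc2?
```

Input: (14, 896) -> after fc1: (14, 992) -> Output: (14, 37)

Answer: (14, 37)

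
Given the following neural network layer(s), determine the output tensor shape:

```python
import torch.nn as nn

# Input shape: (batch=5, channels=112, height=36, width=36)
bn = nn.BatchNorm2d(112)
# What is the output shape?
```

Input: (5, 112, 36, 36) -> Output: (5, 112, 36, 36)

Answer: (5, 112, 36, 36)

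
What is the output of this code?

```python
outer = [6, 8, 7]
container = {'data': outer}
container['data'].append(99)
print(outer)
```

Key concept: dict holds reference to list.
Step by step:
`outer = [6, 8, 7]` → outer = [6, 8, 7]
`container = {'data': outer}` → container = {'data': [6, 8, 7]}
`container['data'].append(99)` → outer = [6, 8, 7, 99]; container = {'data': [6, 8, 7, 99]}
`print(outer)` → prints [6, 8, 7, 99]

Answer: [6, 8, 7, 99]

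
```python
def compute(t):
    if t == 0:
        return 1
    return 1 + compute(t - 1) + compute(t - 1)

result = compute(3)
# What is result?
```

compute(t) = 1 + 2·compute(t-1), compute(0)=1. Closed form: (1+1)·2^3 - 1 = 15.

Answer: 15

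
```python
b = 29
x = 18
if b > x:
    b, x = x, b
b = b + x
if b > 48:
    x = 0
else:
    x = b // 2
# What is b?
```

Trace:
`b = 29` → b = 29
`x = 18` → x = 18
`if b > x: ...` → b > x is True → b = 18; x = 29
`b = b + x` → b = 47
`if b > 48: ...` → b > 48 is False, take else branch → x = 23
So b = 47

Answer: 47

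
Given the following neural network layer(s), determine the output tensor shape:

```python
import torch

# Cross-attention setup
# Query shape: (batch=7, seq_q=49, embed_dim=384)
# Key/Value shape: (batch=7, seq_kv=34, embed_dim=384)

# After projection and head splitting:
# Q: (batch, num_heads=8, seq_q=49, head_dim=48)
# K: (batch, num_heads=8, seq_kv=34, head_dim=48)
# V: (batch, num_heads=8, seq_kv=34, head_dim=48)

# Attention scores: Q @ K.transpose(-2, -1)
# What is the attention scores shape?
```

Input: (7, 49, 384) -> Output: (7, 8, 49, 34)

Answer: (7, 8, 49, 34)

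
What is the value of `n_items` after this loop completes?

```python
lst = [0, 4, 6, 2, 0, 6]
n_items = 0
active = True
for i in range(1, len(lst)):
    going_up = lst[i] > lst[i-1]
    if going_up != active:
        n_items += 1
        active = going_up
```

Count direction changes in [0, 4, 6, 2, 0, 6]
`n_items` takes the values: 0 → 1 → 2

Answer: 2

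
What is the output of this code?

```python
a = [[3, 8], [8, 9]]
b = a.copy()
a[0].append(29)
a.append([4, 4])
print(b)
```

Key concept: shallow copy with nested lists.
Step by step:
`a = [[3, 8], [8, 9]]` → a = [[3, 8], [8, 9]]
`b = a.copy()` → b = [[3, 8], [8, 9]]
`a[0].append(29)` → a = [[3, 8, 29], [8, 9]]; b = [[3, 8, 29], [8, 9]]
`a.append([4, 4])` → a = [[3, 8, 29], [8, 9], [4, 4]]
`print(b)` → prints [[3, 8, 29], [8, 9]]

Answer: [[3, 8, 29], [8, 9]]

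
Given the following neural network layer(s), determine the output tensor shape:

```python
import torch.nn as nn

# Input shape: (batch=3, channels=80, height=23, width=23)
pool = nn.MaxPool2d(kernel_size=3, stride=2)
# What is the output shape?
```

Input: (3, 80, 23, 23) -> Output: (3, 80, 11, 11)

Answer: (3, 80, 11, 11)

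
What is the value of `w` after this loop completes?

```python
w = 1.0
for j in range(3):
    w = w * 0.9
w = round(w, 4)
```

Exponential decay: 1.0 * 0.9^3
`w` takes the values: 1.0 → 0.9 → 0.81 → 0.729

Answer: 0.729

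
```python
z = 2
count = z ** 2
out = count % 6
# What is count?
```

Trace:
`z = 2` → z = 2
`count = z ** 2` → count = 4
`out = count % 6` → out = 4
So count = 4

Answer: 4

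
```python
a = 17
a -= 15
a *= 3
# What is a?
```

Trace:
`a = 17` → a = 17
`a -= 15` → a = 2
`a *= 3` → a = 6
So a = 6

Answer: 6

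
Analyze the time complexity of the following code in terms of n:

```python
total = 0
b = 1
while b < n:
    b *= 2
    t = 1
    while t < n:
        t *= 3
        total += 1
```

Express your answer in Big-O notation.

Each loop level contributes: log n × log n. Multiplying the contributions gives O(log² n).

Answer: O(log² n)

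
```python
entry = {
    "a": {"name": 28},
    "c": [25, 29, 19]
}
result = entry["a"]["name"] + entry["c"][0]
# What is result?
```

Trace:
`entry = { ...` → entry = {'a': {'name': 28}, 'c': [25, 29, 19]}
`result = entry["a"]["name"] + entry["c"][0]` → result = 53
So result = 53

Answer: 53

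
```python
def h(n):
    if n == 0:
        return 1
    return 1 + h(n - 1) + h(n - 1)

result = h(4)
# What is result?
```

h(n) = 1 + 2·h(n-1), h(0)=1. Closed form: (1+1)·2^4 - 1 = 31.

Answer: 31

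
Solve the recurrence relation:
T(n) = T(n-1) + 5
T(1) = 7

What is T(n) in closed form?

Unrolling: T(n) = T(1) + 5·(n-1) = 7 + 5(n-1) = 5n + 2.

Answer: T(n) = 5n + 2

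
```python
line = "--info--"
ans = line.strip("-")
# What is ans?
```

Trace:
`line = "--info--"` → line = '--info--'
`ans = line.strip("-")` → ans = 'info'
So ans = 'info'

Answer: 'info'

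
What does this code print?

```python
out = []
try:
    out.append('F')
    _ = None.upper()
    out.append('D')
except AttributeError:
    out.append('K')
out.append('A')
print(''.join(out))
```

Execution trace: 'F' (try body) → 'K' (except AttributeError) → 'A' (after the try/except). Output: FKA

Answer: FKA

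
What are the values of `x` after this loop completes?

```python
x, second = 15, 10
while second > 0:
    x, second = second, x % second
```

GCD of 15 and 10
`x` takes the values: 15 → 10 → 5

Answer: 5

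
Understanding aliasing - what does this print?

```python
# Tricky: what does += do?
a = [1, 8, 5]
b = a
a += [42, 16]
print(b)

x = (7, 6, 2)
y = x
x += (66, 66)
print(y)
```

Key concept: += behavior differs for mutable vs immutable.
Step by step:
`a = [1, 8, 5]` → a = [1, 8, 5]
`b = a` → b = [1, 8, 5] (same object as a)
`a += [42, 16]` → a = [1, 8, 5, 42, 16] (same object as b); b = [1, 8, 5, 42, 16] (same object as a)
`print(b)` → prints [1, 8, 5, 42, 16]
`x = (7, 6, 2)` → x = (7, 6, 2)
`y = x` → y = (7, 6, 2)
`x += (66, 66)` → x = (7, 6, 2, 66, 66)
`print(y)` → prints (7, 6, 2)

Answer:
[1, 8, 5, 42, 16]
(7, 6, 2)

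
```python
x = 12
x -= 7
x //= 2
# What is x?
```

Trace:
`x = 12` → x = 12
`x -= 7` → x = 5
`x //= 2` → x = 2
So x = 2

Answer: 2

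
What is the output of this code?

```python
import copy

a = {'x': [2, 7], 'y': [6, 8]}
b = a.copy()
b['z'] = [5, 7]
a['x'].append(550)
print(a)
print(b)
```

Key concept: shallow copy of dict with mutable values.
Step by step:
`a = {'x': [2, 7], 'y': [6, 8]}` → a = {'x': [2, 7], 'y': [6, 8]}
`b = a.copy()` → b = {'x': [2, 7], 'y': [6, 8]}
`b['z'] = [5, 7]` → b = {'x': [2, 7], 'y': [6, 8], 'z': [5, 7]}
`a['x'].append(550)` → a = {'x': [2, 7, 550], 'y': [6, 8]}; b = {'x': [2, 7, 550], 'y': [6, 8], 'z': [5, 7]}
`print(a)` → prints {'x': [2, 7, 550], 'y': [6, 8]}
`print(b)` → prints {'x': [2, 7, 550], 'y': [6, 8], 'z': [5, 7]}

Answer:
{'x': [2, 7, 550], 'y': [6, 8]}
{'x': [2, 7, 550], 'y': [6, 8], 'z': [5, 7]}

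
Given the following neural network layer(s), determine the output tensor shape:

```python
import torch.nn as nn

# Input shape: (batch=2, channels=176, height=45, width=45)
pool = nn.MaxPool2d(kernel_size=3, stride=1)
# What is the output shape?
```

Input: (2, 176, 45, 45) -> Output: (2, 176, 43, 43)

Answer: (2, 176, 43, 43)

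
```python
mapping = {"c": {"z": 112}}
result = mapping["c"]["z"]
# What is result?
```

Trace:
`mapping = {"c": {"z": 112}}` → mapping = {'c': {'z': 112}}
`result = mapping["c"]["z"]` → result = 112
So result = 112

Answer: 112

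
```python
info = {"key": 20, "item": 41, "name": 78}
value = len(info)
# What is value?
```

Trace:
`info = {"key": 20, "item": 41, "name": 78}` → info = {'key': 20, 'item': 41, 'name': 78}
`value = len(info)` → value = 3
So value = 3

Answer: 3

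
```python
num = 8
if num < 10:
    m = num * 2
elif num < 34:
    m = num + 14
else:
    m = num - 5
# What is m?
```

Trace:
`num = 8` → num = 8
`if num < 10: ...` → num < 10 is True → m = 16
So m = 16

Answer: 16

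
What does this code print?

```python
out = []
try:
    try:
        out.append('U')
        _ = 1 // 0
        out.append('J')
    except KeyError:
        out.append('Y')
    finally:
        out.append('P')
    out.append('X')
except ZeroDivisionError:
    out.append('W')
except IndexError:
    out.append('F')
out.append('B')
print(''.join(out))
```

Execution trace: 'U' (inner try body) → 'P' (inner finally) → 'W' (except ZeroDivisionError) → 'B' (after the try/except). Output: UPWB

Answer: UPWB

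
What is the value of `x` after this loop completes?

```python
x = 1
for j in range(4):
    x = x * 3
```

Multiply by 3, 4 times: 1 * 3^4 = 81
`x` takes the values: 1 → 3 → 9 → 27 → 81

Answer: 81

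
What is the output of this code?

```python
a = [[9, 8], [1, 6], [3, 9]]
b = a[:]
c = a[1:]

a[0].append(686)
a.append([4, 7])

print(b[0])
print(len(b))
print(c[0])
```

Key concept: slice with nested mutation.
Step by step:
`a = [[9, 8], [1, 6], [3, 9]]` → a = [[9, 8], [1, 6], [3, 9]]
`b = a[:]` → b = [[9, 8], [1, 6], [3, 9]]
`c = a[1:]` → c = [[1, 6], [3, 9]]
`a[0].append(686)` → a = [[9, 8, 686], [1, 6], [3, 9]]; b = [[9, 8, 686], [1, 6], [3, 9]]
`a.append([4, 7])` → a = [[9, 8, 686], [1, 6], [3, 9], [4, 7]]
`print(b[0])` → prints [9, 8, 686]
`print(len(b))` → prints 3
`print(c[0])` → prints [1, 6]

Answer:
[9, 8, 686]
3
[1, 6]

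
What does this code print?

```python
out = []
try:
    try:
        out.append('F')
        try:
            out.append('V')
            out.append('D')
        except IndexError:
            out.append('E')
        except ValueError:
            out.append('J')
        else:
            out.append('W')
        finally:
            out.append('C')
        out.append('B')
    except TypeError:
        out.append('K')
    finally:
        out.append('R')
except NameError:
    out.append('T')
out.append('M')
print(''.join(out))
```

Execution trace: 'F' (try body) → 'V' (inner try body) → 'D' (inner try body, no exception) → 'W' (inner else) → 'C' (inner finally) → 'B' (try body, no exception) → 'R' (finally) → 'M' (after the try/except). Output: FVDWCBRM

Answer: FVDWCBRM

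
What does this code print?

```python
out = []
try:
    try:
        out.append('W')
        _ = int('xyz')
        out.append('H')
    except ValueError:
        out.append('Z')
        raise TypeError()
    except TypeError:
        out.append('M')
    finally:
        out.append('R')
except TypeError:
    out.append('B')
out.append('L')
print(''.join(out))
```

Execution trace: 'W' (inner try body) → 'Z' (inner except ValueError) → 'R' (inner finally) → 'B' (outer except TypeError) → 'L' (after the try/except). Output: WZRBL

Answer: WZRBL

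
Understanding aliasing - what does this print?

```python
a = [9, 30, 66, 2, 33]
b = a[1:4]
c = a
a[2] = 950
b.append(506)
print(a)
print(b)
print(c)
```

Key concept: slice vs alias.
Step by step:
`a = [9, 30, 66, 2, 33]` → a = [9, 30, 66, 2, 33]
`b = a[1:4]` → b = [30, 66, 2]
`c = a` → c = [9, 30, 66, 2, 33] (same object as a)
`a[2] = 950` → a = [9, 30, 950, 2, 33] (same object as c); c = [9, 30, 950, 2, 33] (same object as a)
`b.append(506)` → b = [30, 66, 2, 506]
`print(a)` → prints [9, 30, 950, 2, 33]
`print(b)` → prints [30, 66, 2, 506]
`print(c)` → prints [9, 30, 950, 2, 33]

Answer:
[9, 30, 950, 2, 33]
[30, 66, 2, 506]
[9, 30, 950, 2, 33]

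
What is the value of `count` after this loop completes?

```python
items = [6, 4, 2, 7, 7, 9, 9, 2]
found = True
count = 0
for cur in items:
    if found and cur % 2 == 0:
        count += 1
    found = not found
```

Count even values at even positions
`count` takes the values: 0 → 1 → 2

Answer: 2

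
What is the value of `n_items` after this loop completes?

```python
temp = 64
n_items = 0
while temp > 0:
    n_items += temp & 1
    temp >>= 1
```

Count set bits in 64 (binary: 0b1000000)
`n_items` takes the values: 0 → 1

Answer: 1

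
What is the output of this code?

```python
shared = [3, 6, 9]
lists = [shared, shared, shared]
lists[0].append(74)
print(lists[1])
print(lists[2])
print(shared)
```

Key concept: list of same reference.
Step by step:
`shared = [3, 6, 9]` → shared = [3, 6, 9]
`lists = [shared, shared, shared]` → lists = [[3, 6, 9], [3, 6, 9], [3, 6, 9]]
`lists[0].append(74)` → shared = [3, 6, 9, 74]; lists = [[3, 6, 9, 74], [3, 6, 9, 74], [3, 6, 9, 74]]
`print(lists[1])` → prints [3, 6, 9, 74]
`print(lists[2])` → prints [3, 6, 9, 74]
`print(shared)` → prints [3, 6, 9, 74]

Answer:
[3, 6, 9, 74]
[3, 6, 9, 74]
[3, 6, 9, 74]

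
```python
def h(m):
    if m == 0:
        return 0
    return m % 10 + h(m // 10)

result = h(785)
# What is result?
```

Sum of digits of 785: 5 + 8 + 7 = 20

Answer: 20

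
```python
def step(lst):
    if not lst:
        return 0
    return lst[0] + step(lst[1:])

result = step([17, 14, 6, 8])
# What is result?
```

17 + 14 + 6 + 8 + 0 = 45

Answer: 45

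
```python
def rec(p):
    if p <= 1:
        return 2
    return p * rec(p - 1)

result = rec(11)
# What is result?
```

rec(11) = 11 * 10 * 9 * 8 * 7 * 6 * 5 * 4 * 3 * 2 * 2 = 79833600

Answer: 79833600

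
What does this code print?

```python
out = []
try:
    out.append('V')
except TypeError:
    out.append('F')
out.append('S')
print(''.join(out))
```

Execution trace: 'V' (try body, no exception) → 'S' (after the try/except). Output: VS

Answer: VS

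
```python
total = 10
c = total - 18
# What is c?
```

Trace:
`total = 10` → total = 10
`c = total - 18` → c = -8
So c = -8

Answer: -8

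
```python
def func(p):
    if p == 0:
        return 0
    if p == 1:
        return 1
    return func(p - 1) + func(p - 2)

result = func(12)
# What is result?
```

Build up from base cases: func(0)=0, func(1)=1, func(2)=1, func(3)=2, func(4)=3, func(5)=5, func(6)=8, ..., func(12)=144

Answer: 144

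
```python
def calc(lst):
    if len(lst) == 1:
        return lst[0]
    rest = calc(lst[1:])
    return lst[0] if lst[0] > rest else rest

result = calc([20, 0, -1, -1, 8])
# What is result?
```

Recursive max over [20, 0, -1, -1, 8] = 20

Answer: 20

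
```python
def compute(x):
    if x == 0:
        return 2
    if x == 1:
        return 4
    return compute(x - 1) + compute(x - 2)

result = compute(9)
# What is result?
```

Build up from base cases: compute(0)=2, compute(1)=4, compute(2)=6, compute(3)=10, compute(4)=16, compute(5)=26, compute(6)=42, ..., compute(9)=178

Answer: 178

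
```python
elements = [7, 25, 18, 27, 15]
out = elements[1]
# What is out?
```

Trace:
`elements = [7, 25, 18, 27, 15]` → elements = [7, 25, 18, 27, 15]
`out = elements[1]` → out = 25
So out = 25

Answer: 25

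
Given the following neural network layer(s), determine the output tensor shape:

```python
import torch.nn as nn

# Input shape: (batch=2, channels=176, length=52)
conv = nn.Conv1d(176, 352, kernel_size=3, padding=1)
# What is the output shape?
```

Input: (2, 176, 52) -> Output: (2, 352, 52)

Answer: (2, 352, 52)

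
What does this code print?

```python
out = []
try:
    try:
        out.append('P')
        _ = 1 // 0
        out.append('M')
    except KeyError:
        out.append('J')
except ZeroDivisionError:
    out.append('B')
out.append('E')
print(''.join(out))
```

Execution trace: 'P' (try body) → 'B' (outer except ZeroDivisionError) → 'E' (after the try/except). Output: PBE

Answer: PBE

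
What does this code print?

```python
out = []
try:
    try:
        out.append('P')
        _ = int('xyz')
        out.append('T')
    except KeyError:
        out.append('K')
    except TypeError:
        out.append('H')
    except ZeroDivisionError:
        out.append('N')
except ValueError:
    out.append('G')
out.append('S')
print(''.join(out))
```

Execution trace: 'P' (try body) → 'G' (outer except ValueError) → 'S' (after the try/except). Output: PGS

Answer: PGS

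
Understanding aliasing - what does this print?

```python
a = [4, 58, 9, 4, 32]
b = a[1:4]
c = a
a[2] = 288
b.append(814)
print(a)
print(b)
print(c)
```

Key concept: slice vs alias.
Step by step:
`a = [4, 58, 9, 4, 32]` → a = [4, 58, 9, 4, 32]
`b = a[1:4]` → b = [58, 9, 4]
`c = a` → c = [4, 58, 9, 4, 32] (same object as a)
`a[2] = 288` → a = [4, 58, 288, 4, 32] (same object as c); c = [4, 58, 288, 4, 32] (same object as a)
`b.append(814)` → b = [58, 9, 4, 814]
`print(a)` → prints [4, 58, 288, 4, 32]
`print(b)` → prints [58, 9, 4, 814]
`print(c)` → prints [4, 58, 288, 4, 32]

Answer:
[4, 58, 288, 4, 32]
[58, 9, 4, 814]
[4, 58, 288, 4, 32]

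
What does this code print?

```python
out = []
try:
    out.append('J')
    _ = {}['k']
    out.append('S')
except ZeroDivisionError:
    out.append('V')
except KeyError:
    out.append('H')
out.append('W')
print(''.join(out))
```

Execution trace: 'J' (try body) → 'H' (except KeyError) → 'W' (after the try/except). Output: JHW

Answer: JHW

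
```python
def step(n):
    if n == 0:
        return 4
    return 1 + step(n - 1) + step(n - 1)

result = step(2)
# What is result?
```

step(n) = 1 + 2·step(n-1), step(0)=4. Closed form: (4+1)·2^2 - 1 = 19.

Answer: 19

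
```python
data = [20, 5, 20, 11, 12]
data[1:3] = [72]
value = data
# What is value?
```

Trace:
`data = [20, 5, 20, 11, 12]` → data = [20, 5, 20, 11, 12]
`data[1:3] = [72]` → data = [20, 72, 11, 12]
`value = data` → value = [20, 72, 11, 12]
So value = [20, 72, 11, 12]

Answer: [20, 72, 11, 12]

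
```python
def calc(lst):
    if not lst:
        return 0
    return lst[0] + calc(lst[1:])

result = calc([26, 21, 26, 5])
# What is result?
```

26 + 21 + 26 + 5 + 0 = 78

Answer: 78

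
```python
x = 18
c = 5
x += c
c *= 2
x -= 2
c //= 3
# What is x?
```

Trace:
`x = 18` → x = 18
`c = 5` → c = 5
`x += c` → x = 23
`c *= 2` → c = 10
`x -= 2` → x = 21
`c //= 3` → c = 3
So x = 21

Answer: 21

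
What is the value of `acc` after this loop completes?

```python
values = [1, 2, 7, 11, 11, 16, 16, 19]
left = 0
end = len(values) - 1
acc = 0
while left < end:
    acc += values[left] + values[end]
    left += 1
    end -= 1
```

Sum of pairs from ends
`acc` takes the values: 0 → 20 → 38 → 61 → 83

Answer: 83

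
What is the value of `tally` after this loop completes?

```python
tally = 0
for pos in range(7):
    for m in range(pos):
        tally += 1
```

Triangle number: 0+1+2+...+6
`tally` takes the values: 0 → 1 → 2 → 3 → 4 → 5 → 6 → 7 → 8 → 9 → 10 → 11 → 12 → 13 → 14 → 15 → 16 → 17 → 18 → 19 → 20 → 21

Answer: 21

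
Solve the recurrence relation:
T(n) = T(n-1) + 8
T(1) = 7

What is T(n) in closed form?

Unrolling: T(n) = T(1) + 8·(n-1) = 7 + 8(n-1) = 8n - 1.

Answer: T(n) = 8n - 1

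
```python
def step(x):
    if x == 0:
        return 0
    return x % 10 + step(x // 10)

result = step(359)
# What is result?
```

Sum of digits of 359: 9 + 5 + 3 = 17

Answer: 17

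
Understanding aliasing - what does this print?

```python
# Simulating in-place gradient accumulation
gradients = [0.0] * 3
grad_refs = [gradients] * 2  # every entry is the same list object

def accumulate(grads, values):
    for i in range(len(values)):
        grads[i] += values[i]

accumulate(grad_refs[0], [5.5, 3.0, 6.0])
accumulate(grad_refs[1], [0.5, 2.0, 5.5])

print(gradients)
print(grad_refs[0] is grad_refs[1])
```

Key concept: gradient accumulation aliasing.
Step by step:
`gradients = [0.0] * 3` → gradients = [0.0, 0.0, 0.0]
`grad_refs = [gradients] * 2` → grad_refs = [[0.0, 0.0, 0.0], [0.0, 0.0, 0.0]]
`accumulate(grad_refs[0], [5.5, 3.0, 6.0])` → gradients = [5.5, 3.0, 6.0]; grad_refs = [[5.5, 3.0, 6.0], [5.5, 3.0, 6.0]]
`accumulate(grad_refs[1], [0.5, 2.0, 5.5])` → gradients = [6.0, 5.0, 11.5]; grad_refs = [[6.0, 5.0, 11.5], [6.0, 5.0, 11.5]]
`print(gradients)` → prints [6.0, 5.0, 11.5]
`print(grad_refs[0] is grad_refs[1])` → prints True

Answer:
[6.0, 5.0, 11.5]
True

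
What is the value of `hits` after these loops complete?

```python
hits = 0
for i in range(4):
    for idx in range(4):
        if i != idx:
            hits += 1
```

4² - 4 (exclude diagonal)
`hits` takes the values: 0 → 1 → 2 → 3 → 4 → 5 → 6 → 7 → 8 → 9 → 10 → 11 → 12

Answer: 12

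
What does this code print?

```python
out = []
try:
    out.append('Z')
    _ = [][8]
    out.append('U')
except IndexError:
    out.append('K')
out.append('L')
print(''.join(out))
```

Execution trace: 'Z' (try body) → 'K' (except IndexError) → 'L' (after the try/except). Output: ZKL

Answer: ZKL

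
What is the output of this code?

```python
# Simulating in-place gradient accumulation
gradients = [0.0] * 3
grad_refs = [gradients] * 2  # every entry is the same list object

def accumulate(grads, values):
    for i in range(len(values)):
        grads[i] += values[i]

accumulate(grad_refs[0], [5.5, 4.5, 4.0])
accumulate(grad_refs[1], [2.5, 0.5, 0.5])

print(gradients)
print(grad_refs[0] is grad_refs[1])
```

Key concept: gradient accumulation aliasing.
Step by step:
`gradients = [0.0] * 3` → gradients = [0.0, 0.0, 0.0]
`grad_refs = [gradients] * 2` → grad_refs = [[0.0, 0.0, 0.0], [0.0, 0.0, 0.0]]
`accumulate(grad_refs[0], [5.5, 4.5, 4.0])` → gradients = [5.5, 4.5, 4.0]; grad_refs = [[5.5, 4.5, 4.0], [5.5, 4.5, 4.0]]
`accumulate(grad_refs[1], [2.5, 0.5, 0.5])` → gradients = [8.0, 5.0, 4.5]; grad_refs = [[8.0, 5.0, 4.5], [8.0, 5.0, 4.5]]
`print(gradients)` → prints [8.0, 5.0, 4.5]
`print(grad_refs[0] is grad_refs[1])` → prints True

Answer:
[8.0, 5.0, 4.5]
True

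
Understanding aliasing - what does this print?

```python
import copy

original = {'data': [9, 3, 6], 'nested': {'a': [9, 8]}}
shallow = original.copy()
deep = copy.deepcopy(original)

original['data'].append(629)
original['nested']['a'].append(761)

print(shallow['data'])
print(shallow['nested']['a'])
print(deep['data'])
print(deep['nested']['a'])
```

Key concept: comparing shallow vs deep copy.
Step by step:
`original = {'data': [9, 3, 6], 'nested': {'a': [9, 8]}}` → original = {'data': [9, 3, 6], 'nested': {'a': [9, 8]}}
`shallow = original.copy()` → shallow = {'data': [9, 3, 6], 'nested': {'a': [9, 8]}}
`deep = copy.deepcopy(original)` → deep = {'data': [9, 3, 6], 'nested': {'a': [9, 8]}}
`original['data'].append(629)` → original = {'data': [9, 3, 6, 629], 'nested': {'a': [9, 8]}}; shallow = {'data': [9, 3, 6, 629], 'nested': {'a': [9, 8]}}
`original['nested']['a'].append(761)` → original = {'data': [9, 3, 6, 629], 'nested': {'a': [9, 8, 761]}}; shallow = {'data': [9, 3, 6, 629], 'nested': {'a': [9, 8, 761]}}
`print(shallow['data'])` → prints [9, 3, 6, 629]
`print(shallow['nested']['a'])` → prints [9, 8, 761]
`print(deep['data'])` → prints [9, 3, 6]
`print(deep['nested']['a'])` → prints [9, 8]

Answer:
[9, 3, 6, 629]
[9, 8, 761]
[9, 3, 6]
[9, 8]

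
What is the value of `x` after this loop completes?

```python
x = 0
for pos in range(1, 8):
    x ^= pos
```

XOR of 1 to 7
`x` takes the values: 0 → 1 → 3 → 0 → 4 → 1 → 7 → 0

Answer: 0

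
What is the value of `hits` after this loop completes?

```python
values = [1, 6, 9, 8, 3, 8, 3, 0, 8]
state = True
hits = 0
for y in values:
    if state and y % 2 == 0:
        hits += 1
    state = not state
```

Count even values at even positions
`hits` takes the values: 0 → 1

Answer: 1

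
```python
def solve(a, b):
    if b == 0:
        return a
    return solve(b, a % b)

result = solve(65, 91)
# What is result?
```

solve(65, 91) -> solve(91, 65) -> solve(65, 26) -> solve(26, 13) -> solve(13, 0) -> 13

Answer: 13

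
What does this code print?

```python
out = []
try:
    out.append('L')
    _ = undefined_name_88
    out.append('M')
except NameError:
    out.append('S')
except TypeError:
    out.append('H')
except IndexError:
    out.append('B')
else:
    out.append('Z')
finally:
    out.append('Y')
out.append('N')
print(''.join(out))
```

Execution trace: 'L' (try body) → 'S' (except NameError) → 'Y' (finally) → 'N' (after the try/except). Output: LSYN

Answer: LSYN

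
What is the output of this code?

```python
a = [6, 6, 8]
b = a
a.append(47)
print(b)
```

Key concept: basic list aliasing.
Step by step:
`a = [6, 6, 8]` → a = [6, 6, 8]
`b = a` → b = [6, 6, 8] (same object as a)
`a.append(47)` → a = [6, 6, 8, 47] (same object as b); b = [6, 6, 8, 47] (same object as a)
`print(b)` → prints [6, 6, 8, 47]

Answer: [6, 6, 8, 47]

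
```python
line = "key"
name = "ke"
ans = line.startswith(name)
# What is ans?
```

Trace:
`line = "key"` → line = 'key'
`name = "ke"` → name = 'ke'
`ans = line.startswith(name)` → ans = True
So ans = True

Answer: True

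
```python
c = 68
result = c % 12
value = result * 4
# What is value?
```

Trace:
`c = 68` → c = 68
`result = c % 12` → result = 8
`value = result * 4` → value = 32
So value = 32

Answer: 32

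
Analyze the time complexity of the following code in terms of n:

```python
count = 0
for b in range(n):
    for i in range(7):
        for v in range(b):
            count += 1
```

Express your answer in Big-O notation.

Each loop level contributes: n × 1 × n. Multiplying the contributions gives O(n^2).

Answer: O(n^2)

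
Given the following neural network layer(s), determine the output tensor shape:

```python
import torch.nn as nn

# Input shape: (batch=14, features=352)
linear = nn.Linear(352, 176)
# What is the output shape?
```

Input: (14, 352) -> Output: (14, 176)

Answer: (14, 176)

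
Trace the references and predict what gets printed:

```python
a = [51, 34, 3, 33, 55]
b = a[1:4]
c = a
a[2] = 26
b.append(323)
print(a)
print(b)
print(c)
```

Key concept: slice vs alias.
Step by step:
`a = [51, 34, 3, 33, 55]` → a = [51, 34, 3, 33, 55]
`b = a[1:4]` → b = [34, 3, 33]
`c = a` → c = [51, 34, 3, 33, 55] (same object as a)
`a[2] = 26` → a = [51, 34, 26, 33, 55] (same object as c); c = [51, 34, 26, 33, 55] (same object as a)
`b.append(323)` → b = [34, 3, 33, 323]
`print(a)` → prints [51, 34, 26, 33, 55]
`print(b)` → prints [34, 3, 33, 323]
`print(c)` → prints [51, 34, 26, 33, 55]

Answer:
[51, 34, 26, 33, 55]
[34, 3, 33, 323]
[51, 34, 26, 33, 55]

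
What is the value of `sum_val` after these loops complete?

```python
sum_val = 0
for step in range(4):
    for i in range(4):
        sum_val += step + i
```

Sum of all step+i for step,i in 4x4
`sum_val` takes the values: 0 → 1 → 3 → 6 → 7 → 9 → 12 → 16 → 18 → 21 → 25 → 30 → 33 → 37 → 42 → 48

Answer: 48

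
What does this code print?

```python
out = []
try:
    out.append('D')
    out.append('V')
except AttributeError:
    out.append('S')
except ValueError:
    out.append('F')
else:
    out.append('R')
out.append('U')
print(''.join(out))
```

Execution trace: 'D' (try body) → 'V' (try body, no exception) → 'R' (else) → 'U' (after the try/except). Output: DVRU

Answer: DVRU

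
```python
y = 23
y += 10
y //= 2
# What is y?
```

Trace:
`y = 23` → y = 23
`y += 10` → y = 33
`y //= 2` → y = 16
So y = 16

Answer: 16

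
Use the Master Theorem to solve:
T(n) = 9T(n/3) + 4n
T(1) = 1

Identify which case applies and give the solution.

a=9, b=3, f(n)=4n. log_3(9) = 2. Since c=1 < 2, Case 1 applies: T(n) = Θ(n^log_b(a)) = O(n^2).

Answer: O(n^2) - Case 1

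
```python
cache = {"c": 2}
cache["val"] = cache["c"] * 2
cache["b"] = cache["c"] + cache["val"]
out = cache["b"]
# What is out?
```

Trace:
`cache = {"c": 2}` → cache = {'c': 2}
`cache["val"] = cache["c"] * 2` → cache = {'c': 2, 'val': 4}
`cache["b"] = cache["c"] + cache["val"]` → cache = {'c': 2, 'val': 4, 'b': 6}
`out = cache["b"]` → out = 6
So out = 6

Answer: 6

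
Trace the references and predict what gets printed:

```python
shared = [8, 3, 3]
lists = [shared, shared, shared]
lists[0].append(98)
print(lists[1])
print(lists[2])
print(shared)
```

Key concept: list of same reference.
Step by step:
`shared = [8, 3, 3]` → shared = [8, 3, 3]
`lists = [shared, shared, shared]` → lists = [[8, 3, 3], [8, 3, 3], [8, 3, 3]]
`lists[0].append(98)` → shared = [8, 3, 3, 98]; lists = [[8, 3, 3, 98], [8, 3, 3, 98], [8, 3, 3, 98]]
`print(lists[1])` → prints [8, 3, 3, 98]
`print(lists[2])` → prints [8, 3, 3, 98]
`print(shared)` → prints [8, 3, 3, 98]

Answer:
[8, 3, 3, 98]
[8, 3, 3, 98]
[8, 3, 3, 98]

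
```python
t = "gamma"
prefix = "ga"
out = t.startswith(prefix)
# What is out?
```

Trace:
`t = "gamma"` → t = 'gamma'
`prefix = "ga"` → prefix = 'ga'
`out = t.startswith(prefix)` → out = True
So out = True

Answer: True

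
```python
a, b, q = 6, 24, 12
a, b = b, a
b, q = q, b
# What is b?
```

Trace:
`a, b, q = 6, 24, 12` → a = 6; b = 24; q = 12
`a, b = b, a` → a = 24; b = 6
`b, q = q, b` → b = 12; q = 6
So b = 12

Answer: 12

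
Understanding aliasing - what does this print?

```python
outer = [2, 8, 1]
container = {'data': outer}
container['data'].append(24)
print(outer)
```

Key concept: dict holds reference to list.
Step by step:
`outer = [2, 8, 1]` → outer = [2, 8, 1]
`container = {'data': outer}` → container = {'data': [2, 8, 1]}
`container['data'].append(24)` → outer = [2, 8, 1, 24]; container = {'data': [2, 8, 1, 24]}
`print(outer)` → prints [2, 8, 1, 24]

Answer: [2, 8, 1, 24]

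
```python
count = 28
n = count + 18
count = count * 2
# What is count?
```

Trace:
`count = 28` → count = 28
`n = count + 18` → n = 46
`count = count * 2` → count = 56
So count = 56

Answer: 56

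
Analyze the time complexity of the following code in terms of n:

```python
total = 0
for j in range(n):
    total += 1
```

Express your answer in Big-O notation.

Each loop level contributes: n. Multiplying the contributions gives O(n).

Answer: O(n)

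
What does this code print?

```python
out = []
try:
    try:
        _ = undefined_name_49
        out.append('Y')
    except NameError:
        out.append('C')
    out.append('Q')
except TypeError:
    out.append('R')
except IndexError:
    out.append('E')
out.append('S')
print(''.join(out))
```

Execution trace: 'C' (inner except NameError) → 'Q' (try body, no exception) → 'S' (after the try/except). Output: CQS

Answer: CQS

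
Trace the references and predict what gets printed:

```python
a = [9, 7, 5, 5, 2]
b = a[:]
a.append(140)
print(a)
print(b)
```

Key concept: slice [:] creates copy.
Step by step:
`a = [9, 7, 5, 5, 2]` → a = [9, 7, 5, 5, 2]
`b = a[:]` → b = [9, 7, 5, 5, 2]
`a.append(140)` → a = [9, 7, 5, 5, 2, 140]
`print(a)` → prints [9, 7, 5, 5, 2, 140]
`print(b)` → prints [9, 7, 5, 5, 2]

Answer:
[9, 7, 5, 5, 2, 140]
[9, 7, 5, 5, 2]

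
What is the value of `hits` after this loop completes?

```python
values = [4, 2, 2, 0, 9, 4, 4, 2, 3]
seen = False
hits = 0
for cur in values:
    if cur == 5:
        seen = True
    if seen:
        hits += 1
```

Count elements after first 5 in [4, 2, 2, 0, 9, 4, 4, 2, 3]
`hits` takes the values: 0

Answer: 0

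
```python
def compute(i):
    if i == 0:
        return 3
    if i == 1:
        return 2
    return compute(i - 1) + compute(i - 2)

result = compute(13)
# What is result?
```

Build up from base cases: compute(0)=3, compute(1)=2, compute(2)=5, compute(3)=7, compute(4)=12, compute(5)=19, compute(6)=31, ..., compute(13)=898

Answer: 898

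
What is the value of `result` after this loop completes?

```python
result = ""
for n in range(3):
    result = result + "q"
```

Repeat 'q' 3 times
`result` takes the values: "" → "q" → "qq" → "qqq"

Answer: "qqq"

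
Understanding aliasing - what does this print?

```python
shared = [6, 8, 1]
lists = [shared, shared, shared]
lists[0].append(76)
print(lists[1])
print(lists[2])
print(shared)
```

Key concept: list of same reference.
Step by step:
`shared = [6, 8, 1]` → shared = [6, 8, 1]
`lists = [shared, shared, shared]` → lists = [[6, 8, 1], [6, 8, 1], [6, 8, 1]]
`lists[0].append(76)` → shared = [6, 8, 1, 76]; lists = [[6, 8, 1, 76], [6, 8, 1, 76], [6, 8, 1, 76]]
`print(lists[1])` → prints [6, 8, 1, 76]
`print(lists[2])` → prints [6, 8, 1, 76]
`print(shared)` → prints [6, 8, 1, 76]

Answer:
[6, 8, 1, 76]
[6, 8, 1, 76]
[6, 8, 1, 76]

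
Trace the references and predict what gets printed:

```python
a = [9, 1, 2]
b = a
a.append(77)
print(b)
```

Key concept: basic list aliasing.
Step by step:
`a = [9, 1, 2]` → a = [9, 1, 2]
`b = a` → b = [9, 1, 2] (same object as a)
`a.append(77)` → a = [9, 1, 2, 77] (same object as b); b = [9, 1, 2, 77] (same object as a)
`print(b)` → prints [9, 1, 2, 77]

Answer: [9, 1, 2, 77]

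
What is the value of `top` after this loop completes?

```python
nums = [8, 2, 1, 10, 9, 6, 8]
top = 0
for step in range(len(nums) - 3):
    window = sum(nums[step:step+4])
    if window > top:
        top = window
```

Max sum of 4-element window in [8, 2, 1, 10, 9, 6, 8]
`top` takes the values: 0 → 21 → 22 → 26 → 33

Answer: 33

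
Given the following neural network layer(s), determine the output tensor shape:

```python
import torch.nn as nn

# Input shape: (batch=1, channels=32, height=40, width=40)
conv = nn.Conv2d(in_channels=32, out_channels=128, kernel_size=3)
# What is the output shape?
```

Input: (1, 32, 40, 40) -> Output: (1, 128, 38, 38)

Answer: (1, 128, 38, 38)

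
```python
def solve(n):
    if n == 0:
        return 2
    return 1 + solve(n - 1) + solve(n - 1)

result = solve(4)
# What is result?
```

solve(n) = 1 + 2·solve(n-1), solve(0)=2. Closed form: (2+1)·2^4 - 1 = 47.

Answer: 47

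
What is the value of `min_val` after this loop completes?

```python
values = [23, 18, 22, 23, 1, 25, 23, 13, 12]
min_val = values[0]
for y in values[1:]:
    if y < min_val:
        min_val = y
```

Minimum of [23, 18, 22, 23, 1, 25, 23, 13, 12]
`min_val` takes the values: 23 → 18 → 1

Answer: 1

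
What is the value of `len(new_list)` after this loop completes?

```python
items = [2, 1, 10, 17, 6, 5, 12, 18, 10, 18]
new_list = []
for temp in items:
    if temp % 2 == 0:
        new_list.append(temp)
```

Count even numbers in [2, 1, 10, 17, 6, 5, 12, 18, 10, 18]
`new_list` takes the values: [] → [2] → [2, 10] → [2, 10, 6] → [2, 10, 6, 12] → [2, 10, 6, 12, 18] → [2, 10, 6, 12, 18, 10] → [2, 10, 6, 12, 18, 10, 18]
So `len(new_list)` = 7

Answer: 7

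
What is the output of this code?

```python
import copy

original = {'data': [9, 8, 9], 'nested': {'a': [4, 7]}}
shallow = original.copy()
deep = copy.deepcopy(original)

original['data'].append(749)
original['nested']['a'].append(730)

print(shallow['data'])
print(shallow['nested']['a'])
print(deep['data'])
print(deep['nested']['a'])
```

Key concept: comparing shallow vs deep copy.
Step by step:
`original = {'data': [9, 8, 9], 'nested': {'a': [4, 7]}}` → original = {'data': [9, 8, 9], 'nested': {'a': [4, 7]}}
`shallow = original.copy()` → shallow = {'data': [9, 8, 9], 'nested': {'a': [4, 7]}}
`deep = copy.deepcopy(original)` → deep = {'data': [9, 8, 9], 'nested': {'a': [4, 7]}}
`original['data'].append(749)` → original = {'data': [9, 8, 9, 749], 'nested': {'a': [4, 7]}}; shallow = {'data': [9, 8, 9, 749], 'nested': {'a': [4, 7]}}
`original['nested']['a'].append(730)` → original = {'data': [9, 8, 9, 749], 'nested': {'a': [4, 7, 730]}}; shallow = {'data': [9, 8, 9, 749], 'nested': {'a': [4, 7, 730]}}
`print(shallow['data'])` → prints [9, 8, 9, 749]
`print(shallow['nested']['a'])` → prints [4, 7, 730]
`print(deep['data'])` → prints [9, 8, 9]
`print(deep['nested']['a'])` → prints [4, 7]

Answer:
[9, 8, 9, 749]
[4, 7, 730]
[9, 8, 9]
[4, 7]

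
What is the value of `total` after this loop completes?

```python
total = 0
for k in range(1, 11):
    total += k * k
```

Sum of squares 1² to 10² = 385
`total` takes the values: 0 → 1 → 5 → 14 → 30 → 55 → 91 → 140 → 204 → 285 → 385

Answer: 385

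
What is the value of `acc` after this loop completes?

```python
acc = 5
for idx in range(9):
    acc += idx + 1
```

Start at 5, add 1 to 9 = 50
`acc` takes the values: 5 → 6 → 8 → 11 → 15 → 20 → 26 → 33 → 41 → 50

Answer: 50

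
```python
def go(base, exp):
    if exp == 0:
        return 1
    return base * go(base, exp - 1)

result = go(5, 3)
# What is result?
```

go(5, 3) = 5 * 5 * 5 = 125

Answer: 125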